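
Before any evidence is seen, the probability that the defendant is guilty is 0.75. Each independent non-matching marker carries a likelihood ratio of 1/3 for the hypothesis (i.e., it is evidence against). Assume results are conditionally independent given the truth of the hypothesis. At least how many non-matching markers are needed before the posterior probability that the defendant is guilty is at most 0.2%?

Prior odds = 0.75/0.25 = 3.
Likelihood ratio per non-matching marker = 1/3.
Target posterior odds = 0.002/0.998 = 1/499.
Need 3 × (1/3)ⁿ ≤ 1/499, i.e. (1/3)ⁿ ≤ 1/1497.
(1/3)⁶ = 1/729 is still above 1/1497 but (1/3)⁷ = 1/2187 is at or below it, so n = 7.

7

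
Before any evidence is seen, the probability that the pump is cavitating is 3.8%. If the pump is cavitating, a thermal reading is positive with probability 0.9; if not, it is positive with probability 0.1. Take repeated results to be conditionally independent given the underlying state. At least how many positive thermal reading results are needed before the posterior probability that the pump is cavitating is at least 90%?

Prior odds = 0.038/0.962 = 19/481.
Likelihood ratio of a positive = 0.9/0.1 = 9.
Target odds: 0.9 ÷ 0.1 = 9.
Require 9ⁿ ≥ 9 ÷ (19/481) = 4329/19.
9² = 81 falls short of 4329/19 but 9³ = 729 reaches it, so n = 3.

3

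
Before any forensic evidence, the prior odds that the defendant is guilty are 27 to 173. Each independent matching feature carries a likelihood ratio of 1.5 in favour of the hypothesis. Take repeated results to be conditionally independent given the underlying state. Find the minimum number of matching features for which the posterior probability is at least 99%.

16

Prior odds = 27/173.
Likelihood ratio per matching feature = 1.5.
Target posterior odds = 0.99/0.01 = 99.
Require 1.5ⁿ ≥ 99 ÷ (27/173) = 1903/3.
1.5¹⁵ = 14348907/32768 falls short of 1903/3 but 1.5¹⁶ = 43046721/65536 reaches it, so n = 16.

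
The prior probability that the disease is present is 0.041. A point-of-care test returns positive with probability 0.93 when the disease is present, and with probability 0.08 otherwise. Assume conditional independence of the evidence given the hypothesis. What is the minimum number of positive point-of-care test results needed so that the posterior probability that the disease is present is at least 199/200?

Prior odds: 0.041 ÷ 0.959 = 41/959.
Likelihood ratio of a positive result = 0.93/0.08 = 11.625.
Target odds: 0.995 ÷ 0.005 = 199.
Require 11.625ⁿ ≥ 199 ÷ (41/959) = 190841/41.
11.625³ = 804357/512 falls short of 190841/41 but 11.625⁴ = 74805201/4096 reaches it, so n = 4.

4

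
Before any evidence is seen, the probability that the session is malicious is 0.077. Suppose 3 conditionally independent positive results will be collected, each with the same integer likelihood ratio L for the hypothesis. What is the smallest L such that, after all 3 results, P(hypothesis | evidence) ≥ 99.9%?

Prior odds = 0.077/0.923 = 77/923.
Target odds = 0.999/0.001 = 999.
Need L³ ≥ 999 ÷ (77/923) = 922077/77.
22³ = 10648 < 922077/77 ≤ 12167 = 23³, so L = 23.

23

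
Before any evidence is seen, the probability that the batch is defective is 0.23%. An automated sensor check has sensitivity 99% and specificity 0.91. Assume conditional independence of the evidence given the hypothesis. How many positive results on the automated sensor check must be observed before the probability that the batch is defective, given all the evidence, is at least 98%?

5

Prior odds: 0.0023 ÷ 0.9977 = 23/9977.
False-positive rate = 1 − 0.91 = 0.09; likelihood ratio of a positive = 0.99/0.09 = 11.
Target posterior odds = 0.98/0.02 = 49.
Require 11ⁿ ≥ 49 ÷ (23/9977) = 488873/23.
11⁴ = 14641 falls short of 488873/23 but 11⁵ = 161051 reaches it, so n = 5.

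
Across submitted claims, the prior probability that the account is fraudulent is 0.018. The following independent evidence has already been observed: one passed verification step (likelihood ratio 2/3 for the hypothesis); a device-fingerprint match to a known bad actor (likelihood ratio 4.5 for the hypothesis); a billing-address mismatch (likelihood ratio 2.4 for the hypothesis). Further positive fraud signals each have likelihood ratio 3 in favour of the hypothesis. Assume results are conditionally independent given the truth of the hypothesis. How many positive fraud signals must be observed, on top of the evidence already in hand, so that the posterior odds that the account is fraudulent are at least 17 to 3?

4

Prior odds = 0.018/0.982 = 9/491.
Combined Bayes factor of the evidence already in hand = (2/3) × 4.5 × 2.4 = 7.2.
Odds after that evidence = (9/491) × 7.2 = 324/2455.
Target odds = 17/3.
Need 3ⁿ ≥ 17/3 ÷ (324/2455) = 41735/972.
3³ = 27 falls short of 41735/972 but 3⁴ = 81 reaches it, so n = 4.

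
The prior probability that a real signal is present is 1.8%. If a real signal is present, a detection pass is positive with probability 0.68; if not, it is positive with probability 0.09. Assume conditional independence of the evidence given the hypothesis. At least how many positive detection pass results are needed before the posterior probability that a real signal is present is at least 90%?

Prior odds: 0.018 ÷ 0.982 = 9/491.
Likelihood ratio of a positive = 0.68/0.09 = 68/9.
Target odds: 0.9 ÷ 0.1 = 9.
Require (68/9)ⁿ ≥ 9 ÷ (9/491) = 491.
(68/9)³ = 314432/729 falls short of 491 but (68/9)⁴ = 21381376/6561 reaches it, so n = 4.

4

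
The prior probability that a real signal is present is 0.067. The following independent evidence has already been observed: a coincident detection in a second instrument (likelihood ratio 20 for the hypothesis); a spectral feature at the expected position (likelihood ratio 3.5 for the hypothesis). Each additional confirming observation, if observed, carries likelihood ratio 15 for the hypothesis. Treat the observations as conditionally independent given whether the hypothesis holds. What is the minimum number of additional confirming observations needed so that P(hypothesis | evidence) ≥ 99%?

Prior odds = 0.067/0.933 = 67/933.
Combined Bayes factor of the evidence already in hand = 20 × 3.5 = 70.
Odds after that evidence = (67/933) × 70 = 4690/933.
Target odds = 0.99/0.01 = 99.
Need 15ⁿ ≥ 99 ÷ (4690/933) = 92367/4690.
15¹ = 15 falls short of 92367/4690 but 15² = 225 reaches it, so n = 2.

2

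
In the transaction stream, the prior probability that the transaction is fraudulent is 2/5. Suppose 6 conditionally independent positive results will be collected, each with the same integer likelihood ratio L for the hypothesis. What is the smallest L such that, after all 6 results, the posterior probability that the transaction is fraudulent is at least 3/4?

Prior odds = 0.4/0.6 = 2/3.
Target odds = 0.75/0.25 = 3.
Need L⁶ ≥ 3 ÷ (2/3) = 4.5.
1⁶ = 1 < 4.5 ≤ 64 = 2⁶, so L = 2.

2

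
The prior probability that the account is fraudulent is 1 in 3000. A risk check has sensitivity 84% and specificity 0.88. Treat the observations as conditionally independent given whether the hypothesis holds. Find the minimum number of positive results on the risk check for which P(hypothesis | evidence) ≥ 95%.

Prior odds = (1/3000)/(2999/3000) = 1/2999.
False-positive rate = 1 − 0.88 = 0.12; likelihood ratio of a positive = 0.84/0.12 = 7.
Target odds: 0.95 ÷ 0.05 = 19.
Need (1/2999) × 7ⁿ ≥ 19, i.e. 7ⁿ ≥ 56981.
7⁵ = 16807 falls short of 56981 but 7⁶ = 117649 reaches it, so n = 6.

6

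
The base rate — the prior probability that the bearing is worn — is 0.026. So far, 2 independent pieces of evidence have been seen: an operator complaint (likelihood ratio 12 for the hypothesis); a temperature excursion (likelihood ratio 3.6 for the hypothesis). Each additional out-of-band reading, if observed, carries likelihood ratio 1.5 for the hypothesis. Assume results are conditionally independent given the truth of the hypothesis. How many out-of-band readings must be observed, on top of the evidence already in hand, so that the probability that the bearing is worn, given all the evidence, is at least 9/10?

6

Prior odds = 0.026/0.974 = 13/487.
Combined Bayes factor of the evidence already in hand = 12 × 3.6 = 43.2.
Odds after that evidence = (13/487) × 43.2 = 2808/2435.
Target odds = 0.9/0.1 = 9.
Need 1.5ⁿ ≥ 9 ÷ (2808/2435) = 2435/312.
1.5⁵ = 7.59375 falls short of 2435/312 but 1.5⁶ = 11.390625 reaches it, so n = 6.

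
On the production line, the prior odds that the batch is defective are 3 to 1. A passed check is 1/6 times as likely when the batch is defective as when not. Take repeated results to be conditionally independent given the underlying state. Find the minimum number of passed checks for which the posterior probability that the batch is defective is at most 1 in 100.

4

Prior odds = 3.
Likelihood ratio per passed check = 1/6.
Target odds: 0.01 ÷ 0.99 = 1/99.
Require (1/6)ⁿ ≤ 1/99 ÷ 3 = 1/297.
(1/6)³ = 1/216 is still above 1/297 but (1/6)⁴ = 1/1296 is at or below it, so n = 4.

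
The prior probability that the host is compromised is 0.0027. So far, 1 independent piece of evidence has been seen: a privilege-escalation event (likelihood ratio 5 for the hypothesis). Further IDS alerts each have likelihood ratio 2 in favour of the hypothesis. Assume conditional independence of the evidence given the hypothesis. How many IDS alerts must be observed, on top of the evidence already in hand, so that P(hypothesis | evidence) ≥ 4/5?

9

Prior odds = 0.0027/0.9973 = 27/9973.
Bayes factor of the evidence already in hand = 5.
Odds after that evidence = (27/9973) × 5 = 135/9973.
Target odds = 0.8/0.2 = 4.
Need 2ⁿ ≥ 4 ÷ (135/9973) = 39892/135.
2⁸ = 256 falls short of 39892/135 but 2⁹ = 512 reaches it, so n = 9.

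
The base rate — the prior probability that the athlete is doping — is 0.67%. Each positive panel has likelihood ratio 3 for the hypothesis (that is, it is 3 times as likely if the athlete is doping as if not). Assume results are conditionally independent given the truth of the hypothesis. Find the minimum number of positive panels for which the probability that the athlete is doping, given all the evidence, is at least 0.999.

Prior odds = 0.0067/0.9933 = 67/9933.
Likelihood ratio per positive panel = 3.
Target odds: 0.999 ÷ 0.001 = 999.
Need (67/9933) × 3ⁿ ≥ 999, i.e. 3ⁿ ≥ 9923067/67.
3¹⁰ = 59049 falls short of 9923067/67 but 3¹¹ = 177147 reaches it, so n = 11.

11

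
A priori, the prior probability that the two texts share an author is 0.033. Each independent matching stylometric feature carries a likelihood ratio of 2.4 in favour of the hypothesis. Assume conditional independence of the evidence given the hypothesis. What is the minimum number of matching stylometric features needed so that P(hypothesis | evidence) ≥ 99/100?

Prior odds = 0.033/0.967 = 33/967.
Likelihood ratio per matching stylometric feature = 2.4.
Target odds: 0.99 ÷ 0.01 = 99.
Need (33/967) × 2.4ⁿ ≥ 99, i.e. 2.4ⁿ ≥ 2901.
2.4⁹ ≈2641.81 falls short of 2901 but 2.4¹⁰ ≈6340.34 reaches it, so n = 10.

10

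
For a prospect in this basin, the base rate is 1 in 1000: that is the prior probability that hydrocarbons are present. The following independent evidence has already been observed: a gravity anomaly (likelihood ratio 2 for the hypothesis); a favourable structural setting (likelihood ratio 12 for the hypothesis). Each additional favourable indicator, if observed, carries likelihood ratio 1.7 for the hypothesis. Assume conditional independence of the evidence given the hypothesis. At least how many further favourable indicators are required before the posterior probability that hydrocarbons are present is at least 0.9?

Prior odds = 0.001/0.999 = 1/999.
Combined Bayes factor of the evidence already in hand = 2 × 12 = 24.
Odds after that evidence = (1/999) × 24 = 8/333.
Target odds = 0.9/0.1 = 9.
Need 1.7ⁿ ≥ 9 ÷ (8/333) = 374.625.
1.7¹¹ ≈342.719 falls short of 374.625 but 1.7¹² ≈582.622 reaches it, so n = 12.

12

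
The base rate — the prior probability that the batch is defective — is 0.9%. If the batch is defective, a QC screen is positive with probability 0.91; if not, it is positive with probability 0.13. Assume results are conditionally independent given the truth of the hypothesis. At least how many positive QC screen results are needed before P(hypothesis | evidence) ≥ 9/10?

Prior odds: 0.009 ÷ 0.991 = 9/991.
Likelihood ratio of a positive = 0.91/0.13 = 7.
Target posterior odds = 0.9/0.1 = 9.
Need (9/991) × 7ⁿ ≥ 9, i.e. 7ⁿ ≥ 991.
7³ = 343 falls short of 991 but 7⁴ = 2401 reaches it, so n = 4.

4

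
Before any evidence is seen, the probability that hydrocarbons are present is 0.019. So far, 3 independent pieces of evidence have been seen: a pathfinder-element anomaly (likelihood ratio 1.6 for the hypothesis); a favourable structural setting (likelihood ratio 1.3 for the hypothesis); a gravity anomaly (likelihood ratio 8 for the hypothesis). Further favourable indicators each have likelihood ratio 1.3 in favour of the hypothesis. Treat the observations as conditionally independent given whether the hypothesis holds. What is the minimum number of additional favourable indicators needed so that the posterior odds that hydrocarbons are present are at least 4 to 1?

Prior odds = 0.019/0.981 = 19/981.
Combined Bayes factor of the evidence already in hand = 1.6 × 1.3 × 8 = 16.64.
Odds after that evidence = (19/981) × 16.64 = 7904/24525.
Target odds = 4.
Need 1.3ⁿ ≥ 4 ÷ (7904/24525) = 24525/1976.
1.3⁹ ≈10.6045 falls short of 24525/1976 but 1.3¹⁰ ≈13.7858 reaches it, so n = 10.

10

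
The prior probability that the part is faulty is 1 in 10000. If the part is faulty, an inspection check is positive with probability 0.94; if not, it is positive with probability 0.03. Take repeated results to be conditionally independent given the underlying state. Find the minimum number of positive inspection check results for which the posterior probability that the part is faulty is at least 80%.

Prior odds: 0.0001 ÷ 0.9999 = 1/9999.
Likelihood ratio of a positive = 0.94/0.03 = 94/3.
Target posterior odds = 0.8/0.2 = 4.
Require (94/3)ⁿ ≥ 4 ÷ (1/9999) = 39996.
(94/3)³ = 830584/27 falls short of 39996 but (94/3)⁴ = 78074896/81 reaches it, so n = 4.

4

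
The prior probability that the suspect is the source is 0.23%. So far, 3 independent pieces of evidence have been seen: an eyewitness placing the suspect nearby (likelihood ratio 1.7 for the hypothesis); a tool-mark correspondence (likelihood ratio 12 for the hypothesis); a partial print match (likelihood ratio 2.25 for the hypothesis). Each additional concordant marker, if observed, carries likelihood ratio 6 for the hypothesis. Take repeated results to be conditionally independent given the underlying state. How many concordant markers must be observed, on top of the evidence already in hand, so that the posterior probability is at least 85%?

3

Prior odds = 0.0023/0.9977 = 23/9977.
Combined Bayes factor of the evidence already in hand = 1.7 × 12 × 2.25 = 45.9.
Odds after that evidence = (23/9977) × 45.9 = 10557/99770.
Target odds = 0.85/0.15 = 17/3.
Need 6ⁿ ≥ 17/3 ÷ (10557/99770) = 99770/1863.
6² = 36 falls short of 99770/1863 but 6³ = 216 reaches it, so n = 3.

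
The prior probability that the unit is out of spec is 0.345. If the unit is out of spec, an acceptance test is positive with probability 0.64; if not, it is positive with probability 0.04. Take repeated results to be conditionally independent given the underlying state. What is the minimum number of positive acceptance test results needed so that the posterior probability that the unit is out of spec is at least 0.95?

2

Prior odds = 0.345/0.655 = 69/131.
Likelihood ratio of a positive = 0.64/0.04 = 16.
Target posterior odds = 0.95/0.05 = 19.
Require 16ⁿ ≥ 19 ÷ (69/131) = 2489/69.
16¹ = 16 falls short of 2489/69 but 16² = 256 reaches it, so n = 2.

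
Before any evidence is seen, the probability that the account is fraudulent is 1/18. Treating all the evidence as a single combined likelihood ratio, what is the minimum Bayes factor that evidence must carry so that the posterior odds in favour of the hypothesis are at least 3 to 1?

51

Prior odds = (1/18)/(17/18) = 1/17.
Target odds = 3.
Required Bayes factor = 3 ÷ (1/17) = 51.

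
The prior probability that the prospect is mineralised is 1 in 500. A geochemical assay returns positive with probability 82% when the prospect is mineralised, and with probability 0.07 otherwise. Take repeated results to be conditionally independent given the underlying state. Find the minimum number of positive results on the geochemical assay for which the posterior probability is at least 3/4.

Prior odds: 0.002 ÷ 0.998 = 1/499.
Likelihood ratio of a positive result = 0.82/0.07 = 82/7.
Target posterior odds = 0.75/0.25 = 3.
Need (1/499) × (82/7)ⁿ ≥ 3, i.e. (82/7)ⁿ ≥ 1497.
(82/7)² = 6724/49 falls short of 1497 but (82/7)³ = 551368/343 reaches it, so n = 3.

3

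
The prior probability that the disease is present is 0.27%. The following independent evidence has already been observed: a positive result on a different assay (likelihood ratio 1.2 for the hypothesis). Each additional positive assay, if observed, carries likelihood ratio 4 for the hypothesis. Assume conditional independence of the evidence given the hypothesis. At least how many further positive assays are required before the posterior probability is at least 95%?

7

Prior odds = 0.0027/0.9973 = 27/9973.
Bayes factor of the evidence already in hand = 1.2.
Odds after that evidence = (27/9973) × 1.2 = 162/49865.
Target odds = 0.95/0.05 = 19.
Need 4ⁿ ≥ 19 ÷ (162/49865) = 947435/162.
4⁶ = 4096 falls short of 947435/162 but 4⁷ = 16384 reaches it, so n = 7.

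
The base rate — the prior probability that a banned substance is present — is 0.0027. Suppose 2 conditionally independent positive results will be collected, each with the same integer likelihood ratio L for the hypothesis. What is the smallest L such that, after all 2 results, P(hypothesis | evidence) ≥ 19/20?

Prior odds = 0.0027/0.9973 = 27/9973.
Target odds = 0.95/0.05 = 19.
Need L² ≥ 19 ÷ (27/9973) = 189487/27.
83² = 6889 < 189487/27 ≤ 7056 = 84², so L = 84.

84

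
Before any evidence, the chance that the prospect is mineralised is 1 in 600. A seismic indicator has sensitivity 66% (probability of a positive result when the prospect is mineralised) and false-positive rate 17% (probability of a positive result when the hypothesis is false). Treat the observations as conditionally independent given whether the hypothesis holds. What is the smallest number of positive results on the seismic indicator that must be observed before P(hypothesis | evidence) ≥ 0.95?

7

Prior odds = (1/600)/(599/600) = 1/599.
Likelihood ratio of a positive result = 0.66/0.17 = 66/17.
Target posterior odds = 0.95/0.05 = 19.
Require (66/17)ⁿ ≥ 19 ÷ (1/599) = 11381.
(66/17)⁶ ≈3424.29 falls short of 11381 but (66/17)⁷ ≈13294.3 reaches it, so n = 7.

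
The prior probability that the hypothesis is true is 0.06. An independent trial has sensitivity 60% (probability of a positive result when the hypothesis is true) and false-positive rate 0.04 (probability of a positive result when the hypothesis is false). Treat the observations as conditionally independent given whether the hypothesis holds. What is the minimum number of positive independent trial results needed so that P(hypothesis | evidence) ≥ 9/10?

2

Prior odds: 0.06 ÷ 0.94 = 3/47.
Likelihood ratio of a positive result = 0.6/0.04 = 15.
Target posterior odds = 0.9/0.1 = 9.
Require 15ⁿ ≥ 9 ÷ (3/47) = 141.
15¹ = 15 falls short of 141 but 15² = 225 reaches it, so n = 2.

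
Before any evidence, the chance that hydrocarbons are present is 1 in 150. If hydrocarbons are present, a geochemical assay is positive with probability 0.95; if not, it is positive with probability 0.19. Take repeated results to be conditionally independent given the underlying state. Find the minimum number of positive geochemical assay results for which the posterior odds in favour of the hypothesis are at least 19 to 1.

Prior odds = (1/150)/(149/150) = 1/149.
Likelihood ratio of a positive = 0.95/0.19 = 5.
Target odds = 19.
Need (1/149) × 5ⁿ ≥ 19, i.e. 5ⁿ ≥ 2831.
5⁴ = 625 falls short of 2831 but 5⁵ = 3125 reaches it, so n = 5.

5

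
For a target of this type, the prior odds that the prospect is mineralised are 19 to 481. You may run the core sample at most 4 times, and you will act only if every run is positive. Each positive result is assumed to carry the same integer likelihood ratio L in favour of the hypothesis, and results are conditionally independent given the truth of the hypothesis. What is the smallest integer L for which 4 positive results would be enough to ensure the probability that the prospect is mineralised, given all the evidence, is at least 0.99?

Prior odds = 19/481.
Target odds = 0.99/0.01 = 99.
Need L⁴ ≥ 99 ÷ (19/481) = 47619/19.
7⁴ = 2401 < 47619/19 ≤ 4096 = 8⁴, so L = 8.

8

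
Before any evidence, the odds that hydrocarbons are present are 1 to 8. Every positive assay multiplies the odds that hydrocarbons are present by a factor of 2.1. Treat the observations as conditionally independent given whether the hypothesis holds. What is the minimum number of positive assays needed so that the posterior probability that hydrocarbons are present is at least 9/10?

Prior odds = 0.125.
Likelihood ratio per positive assay = 2.1.
Target posterior odds = 0.9/0.1 = 9.
Require 2.1ⁿ ≥ 9 ÷ 0.125 = 72.
2.1⁵ = 4084101/100000 falls short of 72 but 2.1⁶ = 85766121/1000000 reaches it, so n = 6.

6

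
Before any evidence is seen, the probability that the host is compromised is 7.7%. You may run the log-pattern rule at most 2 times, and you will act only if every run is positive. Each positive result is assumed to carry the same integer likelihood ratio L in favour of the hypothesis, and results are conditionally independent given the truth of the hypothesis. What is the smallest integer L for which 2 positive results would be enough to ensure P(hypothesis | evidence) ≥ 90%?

11

Prior odds = 0.077/0.923 = 77/923.
Target odds = 0.9/0.1 = 9.
Need L² ≥ 9 ÷ (77/923) = 8307/77.
10² = 100 < 8307/77 ≤ 121 = 11², so L = 11.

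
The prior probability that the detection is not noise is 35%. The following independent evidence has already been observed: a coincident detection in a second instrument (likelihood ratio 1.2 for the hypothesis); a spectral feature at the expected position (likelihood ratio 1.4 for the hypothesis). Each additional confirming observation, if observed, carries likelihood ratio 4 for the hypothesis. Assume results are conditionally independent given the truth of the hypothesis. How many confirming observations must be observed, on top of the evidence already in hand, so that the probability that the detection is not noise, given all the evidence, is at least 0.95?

Prior odds = 0.35/0.65 = 7/13.
Combined Bayes factor of the evidence already in hand = 1.2 × 1.4 = 1.68.
Odds after that evidence = (7/13) × 1.68 = 294/325.
Target odds = 0.95/0.05 = 19.
Need 4ⁿ ≥ 19 ÷ (294/325) = 6175/294.
4² = 16 falls short of 6175/294 but 4³ = 64 reaches it, so n = 3.

3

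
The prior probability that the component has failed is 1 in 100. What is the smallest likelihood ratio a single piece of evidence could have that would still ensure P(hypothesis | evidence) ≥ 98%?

Prior odds = 0.01/0.99 = 1/99.
Target odds = 0.98/0.02 = 49.
Required Bayes factor = 49 ÷ (1/99) = 4851.

4851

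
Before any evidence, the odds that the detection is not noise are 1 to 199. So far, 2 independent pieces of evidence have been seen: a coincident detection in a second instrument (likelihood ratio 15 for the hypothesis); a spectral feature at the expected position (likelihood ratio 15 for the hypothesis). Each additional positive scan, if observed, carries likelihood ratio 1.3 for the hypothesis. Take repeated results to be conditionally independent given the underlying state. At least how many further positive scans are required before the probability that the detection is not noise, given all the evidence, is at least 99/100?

18

Prior odds = 1/199.
Combined Bayes factor of the evidence already in hand = 15 × 15 = 225.
Odds after that evidence = (1/199) × 225 = 225/199.
Target odds = 0.99/0.01 = 99.
Need 1.3ⁿ ≥ 99 ÷ (225/199) = 87.56.
1.3¹⁷ ≈86.5042 falls short of 87.56 but 1.3¹⁸ ≈112.455 reaches it, so n = 18.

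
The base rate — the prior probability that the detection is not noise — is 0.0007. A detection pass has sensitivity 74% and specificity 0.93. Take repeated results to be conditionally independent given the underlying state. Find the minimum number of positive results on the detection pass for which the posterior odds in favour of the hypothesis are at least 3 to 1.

Prior odds = 0.0007/0.9993 = 7/9993.
False-positive rate = 1 − 0.93 = 0.07; likelihood ratio of a positive = 0.74/0.07 = 74/7.
Target odds = 3.
Need (7/9993) × (74/7)ⁿ ≥ 3, i.e. (74/7)ⁿ ≥ 29979/7.
(74/7)³ = 405224/343 falls short of 29979/7 but (74/7)⁴ = 29986576/2401 reaches it, so n = 4.

4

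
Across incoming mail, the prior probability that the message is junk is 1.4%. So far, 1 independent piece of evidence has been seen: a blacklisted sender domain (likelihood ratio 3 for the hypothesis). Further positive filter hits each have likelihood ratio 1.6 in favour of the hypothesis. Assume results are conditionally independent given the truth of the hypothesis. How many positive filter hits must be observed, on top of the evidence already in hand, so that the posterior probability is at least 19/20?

13

Prior odds = 0.014/0.986 = 7/493.
Bayes factor of the evidence already in hand = 3.
Odds after that evidence = (7/493) × 3 = 21/493.
Target odds = 0.95/0.05 = 19.
Need 1.6ⁿ ≥ 19 ÷ (21/493) = 9367/21.
1.6¹² ≈281.475 falls short of 9367/21 but 1.6¹³ ≈450.36 reaches it, so n = 13.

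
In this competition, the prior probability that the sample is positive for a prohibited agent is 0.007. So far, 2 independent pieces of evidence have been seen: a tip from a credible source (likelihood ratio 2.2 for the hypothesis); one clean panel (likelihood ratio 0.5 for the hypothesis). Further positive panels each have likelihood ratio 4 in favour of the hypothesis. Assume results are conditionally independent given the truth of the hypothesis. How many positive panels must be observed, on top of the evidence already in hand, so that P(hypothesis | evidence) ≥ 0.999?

9

Prior odds = 0.007/0.993 = 7/993.
Combined Bayes factor of the evidence already in hand = 2.2 × 0.5 = 1.1.
Odds after that evidence = (7/993) × 1.1 = 77/9930.
Target odds = 0.999/0.001 = 999.
Need 4ⁿ ≥ 999 ÷ (77/9930) = 9920070/77.
4⁸ = 65536 falls short of 9920070/77 but 4⁹ = 262144 reaches it, so n = 9.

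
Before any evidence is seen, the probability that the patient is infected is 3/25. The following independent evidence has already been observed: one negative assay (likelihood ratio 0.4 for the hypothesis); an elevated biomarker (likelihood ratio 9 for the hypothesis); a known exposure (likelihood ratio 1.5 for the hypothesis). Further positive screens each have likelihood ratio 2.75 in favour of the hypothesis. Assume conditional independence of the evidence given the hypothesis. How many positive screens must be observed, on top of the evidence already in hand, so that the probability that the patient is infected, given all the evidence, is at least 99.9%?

Prior odds = 0.12/0.88 = 3/22.
Combined Bayes factor of the evidence already in hand = 0.4 × 9 × 1.5 = 5.4.
Odds after that evidence = (3/22) × 5.4 = 81/110.
Target odds = 0.999/0.001 = 999.
Need 2.75ⁿ ≥ 999 ÷ (81/110) = 4070/3.
2.75⁷ = 19487171/16384 falls short of 4070/3 but 2.75⁸ = 214358881/65536 reaches it, so n = 8.

8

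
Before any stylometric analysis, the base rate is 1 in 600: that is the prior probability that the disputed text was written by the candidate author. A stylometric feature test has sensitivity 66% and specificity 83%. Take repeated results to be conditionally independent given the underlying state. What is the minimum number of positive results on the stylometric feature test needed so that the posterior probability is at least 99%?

Prior odds: (1/600) ÷ (599/600) = 1/599.
False-positive rate = 1 − 0.83 = 0.17; likelihood ratio of a positive = 0.66/0.17 = 66/17.
Target posterior odds = 0.99/0.01 = 99.
Require (66/17)ⁿ ≥ 99 ÷ (1/599) = 59301.
(66/17)⁸ ≈51613.1 falls short of 59301 but (66/17)⁹ ≈200380 reaches it, so n = 9.

9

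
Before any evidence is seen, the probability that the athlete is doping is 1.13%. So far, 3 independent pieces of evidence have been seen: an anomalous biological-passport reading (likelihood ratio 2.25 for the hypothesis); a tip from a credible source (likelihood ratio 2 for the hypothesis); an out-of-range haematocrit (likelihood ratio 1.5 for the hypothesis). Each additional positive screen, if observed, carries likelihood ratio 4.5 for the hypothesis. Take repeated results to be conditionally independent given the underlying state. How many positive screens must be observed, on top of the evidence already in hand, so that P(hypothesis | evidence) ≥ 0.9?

Prior odds = 0.0113/0.9887 = 113/9887.
Combined Bayes factor of the evidence already in hand = 2.25 × 2 × 1.5 = 6.75.
Odds after that evidence = (113/9887) × 6.75 = 3051/39548.
Target odds = 0.9/0.1 = 9.
Need 4.5ⁿ ≥ 9 ÷ (3051/39548) = 39548/339.
4.5³ = 91.125 falls short of 39548/339 but 4.5⁴ = 410.0625 reaches it, so n = 4.

4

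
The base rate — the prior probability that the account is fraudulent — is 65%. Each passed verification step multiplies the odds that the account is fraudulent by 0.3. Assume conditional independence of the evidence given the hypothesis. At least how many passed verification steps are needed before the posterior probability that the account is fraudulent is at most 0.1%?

7

Prior odds = 0.65/0.35 = 13/7.
Likelihood ratio per passed verification step = 0.3.
Target odds: 0.001 ÷ 0.999 = 1/999.
Need (13/7) × 0.3ⁿ ≤ 1/999, i.e. 0.3ⁿ ≤ 7/12987.
0.3⁶ = 729/1000000 is still above 7/12987 but 0.3⁷ = 2187/10000000 is at or below it, so n = 7.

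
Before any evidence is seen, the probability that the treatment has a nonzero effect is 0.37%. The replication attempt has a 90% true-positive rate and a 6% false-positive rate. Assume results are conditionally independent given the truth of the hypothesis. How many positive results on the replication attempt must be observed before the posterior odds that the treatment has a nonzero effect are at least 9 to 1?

3

Prior odds = 0.0037/0.9963 = 37/9963.
Likelihood ratio of a positive result = 0.9/0.06 = 15.
Target odds = 9.
Require 15ⁿ ≥ 9 ÷ (37/9963) = 89667/37.
15² = 225 falls short of 89667/37 but 15³ = 3375 reaches it, so n = 3.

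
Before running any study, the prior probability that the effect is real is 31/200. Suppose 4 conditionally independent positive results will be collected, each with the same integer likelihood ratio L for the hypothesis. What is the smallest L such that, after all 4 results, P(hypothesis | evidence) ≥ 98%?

Prior odds = 0.155/0.845 = 31/169.
Target odds = 0.98/0.02 = 49.
Need L⁴ ≥ 49 ÷ (31/169) = 8281/31.
4⁴ = 256 < 8281/31 ≤ 625 = 5⁴, so L = 5.

5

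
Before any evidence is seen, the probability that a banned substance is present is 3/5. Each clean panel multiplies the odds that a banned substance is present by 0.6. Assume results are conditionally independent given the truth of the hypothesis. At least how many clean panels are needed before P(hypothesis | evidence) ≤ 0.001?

15

Prior odds = 0.6/0.4 = 1.5.
Likelihood ratio per clean panel = 0.6.
Target posterior odds = 0.001/0.999 = 1/999.
Need 1.5 × 0.6ⁿ ≤ 1/999, i.e. 0.6ⁿ ≤ 2/2997.
0.6¹⁴ ≈0.000783642 is still above 2/2997 but 0.6¹⁵ ≈0.000470185 is at or below it, so n = 15.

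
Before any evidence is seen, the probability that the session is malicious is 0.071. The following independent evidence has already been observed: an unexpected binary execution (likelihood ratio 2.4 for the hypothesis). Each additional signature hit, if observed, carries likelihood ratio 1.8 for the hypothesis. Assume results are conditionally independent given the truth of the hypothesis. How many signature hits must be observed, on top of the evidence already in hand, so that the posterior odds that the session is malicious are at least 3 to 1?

Prior odds = 0.071/0.929 = 71/929.
Bayes factor of the evidence already in hand = 2.4.
Odds after that evidence = (71/929) × 2.4 = 852/4645.
Target odds = 3.
Need 1.8ⁿ ≥ 3 ÷ (852/4645) = 4645/284.
1.8⁴ = 10.4976 falls short of 4645/284 but 1.8⁵ = 18.89568 reaches it, so n = 5.

5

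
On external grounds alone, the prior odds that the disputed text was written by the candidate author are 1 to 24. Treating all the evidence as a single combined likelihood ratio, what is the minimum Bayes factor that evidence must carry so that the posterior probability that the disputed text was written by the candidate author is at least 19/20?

Prior odds = 1/24.
Target odds = 0.95/0.05 = 19.
Required Bayes factor = 19 ÷ (1/24) = 456.

456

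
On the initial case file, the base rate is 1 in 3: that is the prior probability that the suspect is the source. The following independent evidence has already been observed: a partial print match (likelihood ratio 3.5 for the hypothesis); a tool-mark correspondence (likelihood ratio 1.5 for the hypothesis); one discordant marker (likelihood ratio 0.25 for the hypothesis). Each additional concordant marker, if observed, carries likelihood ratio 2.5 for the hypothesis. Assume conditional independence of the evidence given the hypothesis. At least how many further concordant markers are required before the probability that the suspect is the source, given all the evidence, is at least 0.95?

Prior odds = (1/3)/(2/3) = 0.5.
Combined Bayes factor of the evidence already in hand = 3.5 × 1.5 × 0.25 = 1.3125.
Odds after that evidence = 0.5 × 1.3125 = 0.65625.
Target odds = 0.95/0.05 = 19.
Need 2.5ⁿ ≥ 19 ÷ 0.65625 = 608/21.
2.5³ = 15.625 falls short of 608/21 but 2.5⁴ = 39.0625 reaches it, so n = 4.

4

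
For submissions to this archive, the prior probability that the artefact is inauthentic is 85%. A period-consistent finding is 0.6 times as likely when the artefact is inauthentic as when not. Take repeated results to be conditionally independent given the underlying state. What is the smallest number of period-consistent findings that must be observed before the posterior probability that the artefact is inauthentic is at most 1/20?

Prior odds: 0.85 ÷ 0.15 = 17/3.
Likelihood ratio per period-consistent finding = 0.6.
Target odds: 0.05 ÷ 0.95 = 1/19.
Need (17/3) × 0.6ⁿ ≤ 1/19, i.e. 0.6ⁿ ≤ 3/323.
0.6⁹ = 19683/1953125 is still above 3/323 but 0.6¹⁰ = 59049/9765625 is at or below it, so n = 10.

10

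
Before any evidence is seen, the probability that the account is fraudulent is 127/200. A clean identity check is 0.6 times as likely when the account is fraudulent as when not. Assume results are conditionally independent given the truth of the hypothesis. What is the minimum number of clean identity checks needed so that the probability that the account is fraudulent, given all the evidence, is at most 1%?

Prior odds: 0.635 ÷ 0.365 = 127/73.
Likelihood ratio per clean identity check = 0.6.
Target posterior odds = 0.01/0.99 = 1/99.
Need (127/73) × 0.6ⁿ ≤ 1/99, i.e. 0.6ⁿ ≤ 73/12573.
0.6¹⁰ = 59049/9765625 is still above 73/12573 but 0.6¹¹ = 177147/48828125 is at or below it, so n = 11.

11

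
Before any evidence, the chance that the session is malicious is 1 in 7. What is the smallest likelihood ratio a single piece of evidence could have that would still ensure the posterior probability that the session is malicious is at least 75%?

Prior odds = (1/7)/(6/7) = 1/6.
Target odds = 0.75/0.25 = 3.
Required Bayes factor = 3 ÷ (1/6) = 18.

18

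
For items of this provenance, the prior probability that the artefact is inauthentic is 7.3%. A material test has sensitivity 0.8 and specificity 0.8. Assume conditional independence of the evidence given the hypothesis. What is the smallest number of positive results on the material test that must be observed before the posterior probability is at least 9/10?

Prior odds: 0.073 ÷ 0.927 = 73/927.
False-positive rate = 1 − 0.8 = 0.2; likelihood ratio of a positive = 0.8/0.2 = 4.
Target odds: 0.9 ÷ 0.1 = 9.
Need (73/927) × 4ⁿ ≥ 9, i.e. 4ⁿ ≥ 8343/73.
4³ = 64 falls short of 8343/73 but 4⁴ = 256 reaches it, so n = 4.

4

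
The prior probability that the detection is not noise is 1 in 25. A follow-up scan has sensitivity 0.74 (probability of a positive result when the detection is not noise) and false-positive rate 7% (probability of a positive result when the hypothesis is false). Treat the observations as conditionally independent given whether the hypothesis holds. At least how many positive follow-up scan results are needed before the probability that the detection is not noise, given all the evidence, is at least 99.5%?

4

Prior odds = 0.04/0.96 = 1/24.
Likelihood ratio of a positive result = 0.74/0.07 = 74/7.
Target odds: 0.995 ÷ 0.005 = 199.
Require (74/7)ⁿ ≥ 199 ÷ (1/24) = 4776.
(74/7)³ = 405224/343 falls short of 4776 but (74/7)⁴ = 29986576/2401 reaches it, so n = 4.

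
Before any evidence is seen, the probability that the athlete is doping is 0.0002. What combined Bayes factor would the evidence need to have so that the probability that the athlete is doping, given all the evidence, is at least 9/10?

44991

Prior odds = 0.0002/0.9998 = 1/4999.
Target odds = 0.9/0.1 = 9.
Required Bayes factor = 9 ÷ (1/4999) = 44991.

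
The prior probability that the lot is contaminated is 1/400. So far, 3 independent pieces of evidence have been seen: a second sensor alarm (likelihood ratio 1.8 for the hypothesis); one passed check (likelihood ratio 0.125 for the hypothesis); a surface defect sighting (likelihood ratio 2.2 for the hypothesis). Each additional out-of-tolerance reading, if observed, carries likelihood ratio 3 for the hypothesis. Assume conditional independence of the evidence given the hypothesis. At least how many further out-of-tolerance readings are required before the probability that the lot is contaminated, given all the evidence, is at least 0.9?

Prior odds = 0.0025/0.9975 = 1/399.
Combined Bayes factor of the evidence already in hand = 1.8 × 0.125 × 2.2 = 0.495.
Odds after that evidence = (1/399) × 0.495 = 33/26600.
Target odds = 0.9/0.1 = 9.
Need 3ⁿ ≥ 9 ÷ (33/26600) = 79800/11.
3⁸ = 6561 falls short of 79800/11 but 3⁹ = 19683 reaches it, so n = 9.

9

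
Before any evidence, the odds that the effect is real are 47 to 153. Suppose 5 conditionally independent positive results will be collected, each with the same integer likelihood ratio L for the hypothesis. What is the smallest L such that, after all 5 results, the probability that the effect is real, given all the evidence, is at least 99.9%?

Prior odds = 47/153.
Target odds = 0.999/0.001 = 999.
Need L⁵ ≥ 999 ÷ (47/153) = 152847/47.
5⁵ = 3125 < 152847/47 ≤ 7776 = 6⁵, so L = 6.

6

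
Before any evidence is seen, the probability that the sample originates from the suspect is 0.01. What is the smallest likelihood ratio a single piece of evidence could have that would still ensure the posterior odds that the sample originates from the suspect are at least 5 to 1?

495

Prior odds = 0.01/0.99 = 1/99.
Target odds = 5.
Required Bayes factor = 5 ÷ (1/99) = 495.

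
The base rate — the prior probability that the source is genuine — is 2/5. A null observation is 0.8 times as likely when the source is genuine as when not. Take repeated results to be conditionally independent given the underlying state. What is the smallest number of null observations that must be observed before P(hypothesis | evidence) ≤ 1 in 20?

12

Prior odds = 0.4/0.6 = 2/3.
Likelihood ratio per null observation = 0.8.
Target posterior odds = 0.05/0.95 = 1/19.
Need (2/3) × 0.8ⁿ ≤ 1/19, i.e. 0.8ⁿ ≤ 3/38.
0.8¹¹ = 4194304/48828125 is still above 3/38 but 0.8¹² = 16777216/244140625 is at or below it, so n = 12.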